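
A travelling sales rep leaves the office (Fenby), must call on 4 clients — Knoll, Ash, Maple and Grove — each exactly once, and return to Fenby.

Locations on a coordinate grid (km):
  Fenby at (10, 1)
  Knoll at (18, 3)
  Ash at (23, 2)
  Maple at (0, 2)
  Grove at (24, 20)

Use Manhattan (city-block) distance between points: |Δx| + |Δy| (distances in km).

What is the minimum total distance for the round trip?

Fenby-Knoll-Ash-Maple-Grove-Fenby: 10+6+23+42+33 = 114
Fenby-Knoll-Ash-Grove-Maple-Fenby: 10+6+19+42+11 = 88
Fenby-Knoll-Maple-Ash-Grove-Fenby: 10+19+23+19+33 = 104
Fenby-Knoll-Maple-Grove-Ash-Fenby: 10+19+42+19+14 = 104
Fenby-Knoll-Grove-Ash-Maple-Fenby: 10+23+19+23+11 = 86
Fenby-Knoll-Grove-Maple-Ash-Fenby: 10+23+42+23+14 = 112
Fenby-Ash-Knoll-Maple-Grove-Fenby: 14+6+19+42+33 = 114
Fenby-Ash-Knoll-Grove-Maple-Fenby: 14+6+23+42+11 = 96
Fenby-Ash-Maple-Knoll-Grove-Fenby: 14+23+19+23+33 = 112
Fenby-Ash-Grove-Knoll-Maple-Fenby: 14+19+23+19+11 = 86
Fenby-Maple-Knoll-Ash-Grove-Fenby: 11+19+6+19+33 = 88
Fenby-Maple-Ash-Knoll-Grove-Fenby: 11+23+6+23+33 = 96
The minimum is 86.
One optimal route: Fenby → Knoll → Grove → Ash → Maple → Fenby (or its reverse).

Minimum total distance: 86 km.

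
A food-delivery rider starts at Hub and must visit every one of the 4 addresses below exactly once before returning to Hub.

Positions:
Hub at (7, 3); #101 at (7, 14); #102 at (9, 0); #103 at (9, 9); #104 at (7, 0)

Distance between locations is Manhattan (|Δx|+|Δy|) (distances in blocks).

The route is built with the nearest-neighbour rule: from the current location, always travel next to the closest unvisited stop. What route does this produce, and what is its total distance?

Total distance 32 blocks via the nearest-neighbour route Hub → #104 → #102 → #103 → #101 → Hub.

From Hub: distances to unvisited — #104=3, #102=5, #103=8, #101=11. Nearest is #104 (3).
From #104: distances to unvisited — #102=2, #103=11, #101=14. Nearest is #102 (2).
From #102: distances to unvisited — #103=9, #101=16. Nearest is #103 (9).
From #103: distances to unvisited — #101=7. Nearest is #101 (7).
Return #101→Hub: 11.
Total = 3 + 2 + 9 + 7 + 11 = 32.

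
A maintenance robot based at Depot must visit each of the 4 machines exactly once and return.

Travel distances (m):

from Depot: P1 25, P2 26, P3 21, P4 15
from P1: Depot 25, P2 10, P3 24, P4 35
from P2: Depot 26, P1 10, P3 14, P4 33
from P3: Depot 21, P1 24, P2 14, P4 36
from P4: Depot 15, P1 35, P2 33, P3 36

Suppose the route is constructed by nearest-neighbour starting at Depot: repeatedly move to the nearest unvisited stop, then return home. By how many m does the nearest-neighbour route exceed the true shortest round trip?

8 m longer than the optimal tour.

Depot: P4=15, P3=21, P1=25, P2=26 ⇒ P4
P4: P2=33, P1=35, P3=36 ⇒ P2
P2: P1=10, P3=14 ⇒ P1
P1: P3=24 ⇒ P3
NN route Depot → P4 → P2 → P1 → P3 → Depot costs 103.
Optimal: Depot → P3 → P2 → P1 → P4 → Depot costs 95 (by enumerating all 12 distinct tours).
Excess = 103 − 95 = 8.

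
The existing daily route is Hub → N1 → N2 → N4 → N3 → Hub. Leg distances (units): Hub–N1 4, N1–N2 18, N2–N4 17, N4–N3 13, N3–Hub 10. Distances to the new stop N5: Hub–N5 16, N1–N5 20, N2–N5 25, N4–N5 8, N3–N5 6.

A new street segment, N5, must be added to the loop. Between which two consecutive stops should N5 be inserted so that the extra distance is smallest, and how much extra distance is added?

+1 — insert N5 between N4 and N3.

Insertion cost between consecutive stops i–j is d(i,N5) + d(N5,j) − d(i,j):
  between Hub and N1: 16 + 20 − 4 = 32
  between N1 and N2: 20 + 25 − 18 = 27
  between N2 and N4: 25 + 8 − 17 = 16
  between N4 and N3: 8 + 6 − 13 = 1
  between N3 and Hub: 6 + 16 − 10 = 12
Cheapest insertion is between N4 and N3, adding 1.
New total = 62 + 1 = 63.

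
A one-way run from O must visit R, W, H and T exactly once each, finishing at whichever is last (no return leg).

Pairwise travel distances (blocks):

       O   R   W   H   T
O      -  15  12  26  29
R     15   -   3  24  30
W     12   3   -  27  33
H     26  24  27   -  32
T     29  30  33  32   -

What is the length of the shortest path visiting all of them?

There are 4! = 24 possible orderings.
O → R → W → H → T: 15+3+27+32 = 77
O → R → W → T → H: 15+3+33+32 = 83
O → R → H → W → T: 15+24+27+33 = 99
O → R → H → T → W: 15+24+32+33 = 104
O → R → T → W → H: 15+30+33+27 = 105
O → R → T → H → W: 15+30+32+27 = 104
O → W → R → H → T: 12+3+24+32 = 71
O → W → R → T → H: 12+3+30+32 = 77
O → W → H → R → T: 12+27+24+30 = 93
O → W → H → T → R: 12+27+32+30 = 101
O → W → T → R → H: 12+33+30+24 = 99
O → W → T → H → R: 12+33+32+24 = 101
O → H → R → W → T: 26+24+3+33 = 86
O → H → R → T → W: 26+24+30+33 = 113
… (10 more)
The minimum is 71.
One shortest path: O → W → R → H → T.

Minimum one-way distance = 71 blocks.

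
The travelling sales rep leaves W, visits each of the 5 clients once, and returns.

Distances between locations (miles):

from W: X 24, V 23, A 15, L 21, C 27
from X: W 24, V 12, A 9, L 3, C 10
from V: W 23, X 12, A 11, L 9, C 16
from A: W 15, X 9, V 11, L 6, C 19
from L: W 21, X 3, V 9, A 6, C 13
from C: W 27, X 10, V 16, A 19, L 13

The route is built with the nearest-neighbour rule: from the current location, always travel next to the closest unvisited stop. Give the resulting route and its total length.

73 miles along W → A → L → X → C → V → W.

At W the remaining stops are A 15, L 21, V 23, X 24, C 27; go to A.
At A the remaining stops are L 6, X 9, V 11, C 19; go to L.
At L the remaining stops are X 3, V 9, C 13; go to X.
At X the remaining stops are C 10, V 12; go to C.
At C the remaining stops are V 16; go to V.
Return V→W: 23.
Total = 15 + 6 + 3 + 10 + 16 + 23 = 73.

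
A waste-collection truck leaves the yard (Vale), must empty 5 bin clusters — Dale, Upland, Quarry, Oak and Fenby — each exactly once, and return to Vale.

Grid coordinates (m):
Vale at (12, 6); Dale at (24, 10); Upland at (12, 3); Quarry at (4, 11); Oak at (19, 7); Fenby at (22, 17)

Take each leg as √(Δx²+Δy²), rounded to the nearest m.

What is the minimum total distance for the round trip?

Vale → Dale → Upland → Quarry → Oak → Fenby → Vale: 13+14+11+16+10+15 = 79
Vale → Dale → Upland → Quarry → Fenby → Oak → Vale: 13+14+11+19+10+7 = 74
Vale → Dale → Upland → Oak → Quarry → Fenby → Vale: 13+14+8+16+19+15 = 85
Vale → Dale → Upland → Oak → Fenby → Quarry → Vale: 13+14+8+10+19+9 = 73
Vale → Dale → Upland → Fenby → Quarry → Oak → Vale: 13+14+17+19+16+7 = 86
Vale → Dale → Upland → Fenby → Oak → Quarry → Vale: 13+14+17+10+16+9 = 79
Vale → Dale → Quarry → Upland → Oak → Fenby → Vale: 13+20+11+8+10+15 = 77
Vale → Dale → Quarry → Upland → Fenby → Oak → Vale: 13+20+11+17+10+7 = 78
Vale → Dale → Quarry → Oak → Upland → Fenby → Vale: 13+20+16+8+17+15 = 89
Vale → Dale → Quarry → Oak → Fenby → Upland → Vale: 13+20+16+10+17+3 = 79
Vale → Dale → Quarry → Fenby → Upland → Oak → Vale: 13+20+19+17+8+7 = 84
Vale → Dale → Quarry → Fenby → Oak → Upland → Vale: 13+20+19+10+8+3 = 73
Vale → Dale → Oak → Upland → Quarry → Fenby → Vale: 13+6+8+11+19+15 = 72
Vale → Dale → Oak → Upland → Fenby → Quarry → Vale: 13+6+8+17+19+9 = 72
… (46 more)
Vale → Upland → Oak → Dale → Fenby → Quarry → Vale: 3+8+6+7+19+9 = 52  ← best
The minimum is 52.
One optimal route: Vale → Upland → Oak → Dale → Fenby → Quarry → Vale (or its reverse).

Minimum total distance: 52 m.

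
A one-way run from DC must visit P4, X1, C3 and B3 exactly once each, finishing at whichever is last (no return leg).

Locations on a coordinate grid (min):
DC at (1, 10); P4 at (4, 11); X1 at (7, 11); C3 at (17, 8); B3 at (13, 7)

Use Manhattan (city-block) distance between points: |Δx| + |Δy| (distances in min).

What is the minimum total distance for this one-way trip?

There are 4! = 24 possible orderings.
DC→P4→X1→C3→B3: 4+3+13+5 = 25
DC→P4→X1→B3→C3: 4+3+10+5 = 22
DC→P4→C3→X1→B3: 4+16+13+10 = 43
DC→P4→C3→B3→X1: 4+16+5+10 = 35
DC→P4→B3→X1→C3: 4+13+10+13 = 40
DC→P4→B3→C3→X1: 4+13+5+13 = 35
DC→X1→P4→C3→B3: 7+3+16+5 = 31
DC→X1→P4→B3→C3: 7+3+13+5 = 28
DC→X1→C3→P4→B3: 7+13+16+13 = 49
DC→X1→C3→B3→P4: 7+13+5+13 = 38
DC→X1→B3→P4→C3: 7+10+13+16 = 46
DC→X1→B3→C3→P4: 7+10+5+16 = 38
DC→C3→P4→X1→B3: 18+16+3+10 = 47
DC→C3→P4→B3→X1: 18+16+13+10 = 57
… (10 more)
The minimum is 22.
One shortest path: DC → P4 → X1 → B3 → C3.

Shortest open route: 22 min.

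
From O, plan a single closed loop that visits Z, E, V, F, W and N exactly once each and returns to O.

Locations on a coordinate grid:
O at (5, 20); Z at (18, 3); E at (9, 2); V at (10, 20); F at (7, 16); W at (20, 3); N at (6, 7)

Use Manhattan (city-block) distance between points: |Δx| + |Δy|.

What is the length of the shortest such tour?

Shortest round trip = 68.

O→Z→E→V→F→W→N→O: 30+10+19+7+26+18+14 = 124
O→Z→E→V→F→N→W→O: 30+10+19+7+10+18+32 = 126
O→Z→E→V→W→F→N→O: 30+10+19+27+26+10+14 = 136
O→Z→E→V→W→N→F→O: 30+10+19+27+18+10+6 = 120
O→Z→E→V→N→F→W→O: 30+10+19+17+10+26+32 = 144
O→Z→E→V→N→W→F→O: 30+10+19+17+18+26+6 = 126
O→Z→E→F→V→W→N→O: 30+10+16+7+27+18+14 = 122
O→Z→E→F→V→N→W→O: 30+10+16+7+17+18+32 = 130
… (352 more)
O→V→Z→W→E→N→F→O: 5+25+2+12+8+10+6 = 68  ← best
The minimum is 68.
One optimal route: O → V → Z → W → E → N → F → O (or its reverse).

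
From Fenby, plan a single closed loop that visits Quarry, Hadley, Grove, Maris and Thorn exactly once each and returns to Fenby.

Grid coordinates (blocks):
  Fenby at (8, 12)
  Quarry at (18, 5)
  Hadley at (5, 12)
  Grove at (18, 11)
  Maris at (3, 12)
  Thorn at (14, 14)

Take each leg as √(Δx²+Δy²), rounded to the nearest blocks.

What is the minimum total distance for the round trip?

With 5 stops there are 5!/2 = 60 distinct round trips (a route and its reverse cost the same).
Fenby → Quarry → Hadley → Grove → Maris → Thorn → Fenby: 12+15+13+15+11+6 = 72
Fenby → Quarry → Hadley → Grove → Thorn → Maris → Fenby: 12+15+13+5+11+5 = 61
Fenby → Quarry → Hadley → Maris → Grove → Thorn → Fenby: 12+15+2+15+5+6 = 55
Fenby → Quarry → Hadley → Maris → Thorn → Grove → Fenby: 12+15+2+11+5+10 = 55
Fenby → Quarry → Hadley → Thorn → Grove → Maris → Fenby: 12+15+9+5+15+5 = 61
Fenby → Quarry → Hadley → Thorn → Maris → Grove → Fenby: 12+15+9+11+15+10 = 72
Fenby → Quarry → Grove → Hadley → Maris → Thorn → Fenby: 12+6+13+2+11+6 = 50
Fenby → Quarry → Grove → Hadley → Thorn → Maris → Fenby: 12+6+13+9+11+5 = 56
Fenby → Quarry → Grove → Maris → Hadley → Thorn → Fenby: 12+6+15+2+9+6 = 50
Fenby → Quarry → Grove → Maris → Thorn → Hadley → Fenby: 12+6+15+11+9+3 = 56
Fenby → Quarry → Grove → Thorn → Hadley → Maris → Fenby: 12+6+5+9+2+5 = 39
Fenby → Quarry → Grove → Thorn → Maris → Hadley → Fenby: 12+6+5+11+2+3 = 39
Fenby → Quarry → Maris → Hadley → Grove → Thorn → Fenby: 12+17+2+13+5+6 = 55
Fenby → Quarry → Maris → Hadley → Thorn → Grove → Fenby: 12+17+2+9+5+10 = 55
… (46 more)
The minimum is 39.
One optimal route: Fenby → Quarry → Grove → Thorn → Hadley → Maris → Fenby (or its reverse).

39 blocks — the shortest possible round trip.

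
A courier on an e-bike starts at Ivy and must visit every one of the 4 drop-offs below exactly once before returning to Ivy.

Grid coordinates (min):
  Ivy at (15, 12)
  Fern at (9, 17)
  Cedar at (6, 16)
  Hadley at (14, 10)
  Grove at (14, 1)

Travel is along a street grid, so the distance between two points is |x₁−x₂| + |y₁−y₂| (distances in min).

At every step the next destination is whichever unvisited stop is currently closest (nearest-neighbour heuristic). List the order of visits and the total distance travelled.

Total distance 50 min via the nearest-neighbour route Ivy → Hadley → Grove → Fern → Cedar → Ivy.

From Ivy: distances to unvisited — Hadley=3, Fern=11, Grove=12, Cedar=13. Nearest is Hadley (3).
From Hadley: distances to unvisited — Grove=9, Fern=12, Cedar=14. Nearest is Grove (9).
From Grove: distances to unvisited — Fern=21, Cedar=23. Nearest is Fern (21).
From Fern: distances to unvisited — Cedar=4. Nearest is Cedar (4).
Return Cedar→Ivy: 13.
Total = 3 + 9 + 21 + 4 + 13 = 50.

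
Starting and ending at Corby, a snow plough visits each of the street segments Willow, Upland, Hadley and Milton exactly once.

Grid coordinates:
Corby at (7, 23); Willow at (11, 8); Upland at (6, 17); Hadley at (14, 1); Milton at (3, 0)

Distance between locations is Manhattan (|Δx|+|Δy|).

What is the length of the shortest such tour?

Corby - Willow - Upland - Hadley - Milton - Corby: 19+14+24+12+27 = 96
Corby - Willow - Upland - Milton - Hadley - Corby: 19+14+20+12+29 = 94
Corby - Willow - Hadley - Upland - Milton - Corby: 19+10+24+20+27 = 100
Corby - Willow - Hadley - Milton - Upland - Corby: 19+10+12+20+7 = 68
Corby - Willow - Milton - Upland - Hadley - Corby: 19+16+20+24+29 = 108
Corby - Willow - Milton - Hadley - Upland - Corby: 19+16+12+24+7 = 78
Corby - Upland - Willow - Hadley - Milton - Corby: 7+14+10+12+27 = 70
Corby - Upland - Willow - Milton - Hadley - Corby: 7+14+16+12+29 = 78
Corby - Upland - Hadley - Willow - Milton - Corby: 7+24+10+16+27 = 84
Corby - Upland - Milton - Willow - Hadley - Corby: 7+20+16+10+29 = 82
Corby - Hadley - Willow - Upland - Milton - Corby: 29+10+14+20+27 = 100
Corby - Hadley - Upland - Willow - Milton - Corby: 29+24+14+16+27 = 110
The minimum is 68.
One optimal route: Corby → Willow → Hadley → Milton → Upland → Corby (or its reverse).

Shortest round trip = 68.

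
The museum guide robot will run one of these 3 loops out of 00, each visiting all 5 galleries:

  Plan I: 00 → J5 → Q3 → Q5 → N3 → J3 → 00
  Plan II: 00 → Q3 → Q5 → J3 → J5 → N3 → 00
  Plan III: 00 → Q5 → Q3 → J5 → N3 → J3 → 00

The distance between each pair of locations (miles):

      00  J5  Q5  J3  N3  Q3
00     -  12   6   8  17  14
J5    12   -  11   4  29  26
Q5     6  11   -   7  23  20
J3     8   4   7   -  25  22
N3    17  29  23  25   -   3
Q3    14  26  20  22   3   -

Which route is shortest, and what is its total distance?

Plan I: 12 + 26 + 20 + 23 + 25 + 8 = 114
Plan II: 14 + 20 + 7 + 4 + 29 + 17 = 91
Plan III: 6 + 20 + 26 + 29 + 25 + 8 = 114

Shortest is Plan II, total 91 miles.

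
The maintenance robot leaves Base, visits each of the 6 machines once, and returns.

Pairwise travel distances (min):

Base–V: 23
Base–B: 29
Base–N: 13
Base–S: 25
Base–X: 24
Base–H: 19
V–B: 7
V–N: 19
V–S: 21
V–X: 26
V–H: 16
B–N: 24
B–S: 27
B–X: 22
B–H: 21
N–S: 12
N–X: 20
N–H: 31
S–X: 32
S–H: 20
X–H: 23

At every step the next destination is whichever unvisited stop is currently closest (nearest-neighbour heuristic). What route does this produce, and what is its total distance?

From Base: distances to unvisited — N=13, H=19, V=23, X=24, S=25, B=29. Nearest is N (13).
From N: distances to unvisited — S=12, V=19, X=20, B=24, H=31. Nearest is S (12).
From S: distances to unvisited — H=20, V=21, B=27, X=32. Nearest is H (20).
From H: distances to unvisited — V=16, B=21, X=23. Nearest is V (16).
From V: distances to unvisited — B=7, X=26. Nearest is B (7).
From B: distances to unvisited — X=22. Nearest is X (22).
Return X→Base: 24.
Total = 13 + 12 + 20 + 16 + 7 + 22 + 24 = 114.

Total distance 114 min via the nearest-neighbour route Base → N → S → H → V → B → X → Base.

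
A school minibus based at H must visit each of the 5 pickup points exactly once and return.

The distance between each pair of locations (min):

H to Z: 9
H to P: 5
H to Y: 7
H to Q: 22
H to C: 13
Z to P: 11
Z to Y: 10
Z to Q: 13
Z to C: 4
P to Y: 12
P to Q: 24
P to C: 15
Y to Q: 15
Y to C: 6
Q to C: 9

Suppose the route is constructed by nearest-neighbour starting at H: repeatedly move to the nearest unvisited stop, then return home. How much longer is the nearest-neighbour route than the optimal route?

From H: P=5, Y=7, Z=9, C=13, Q=22 → choose P (5).
From P: Z=11, Y=12, C=15, Q=24 → choose Z (11).
From Z: C=4, Y=10, Q=13 → choose C (4).
From C: Y=6, Q=9 → choose Y (6).
From Y: Q=15 → choose Q (15).
NN route H → P → Z → C → Y → Q → H costs 63.
Optimal: H → P → Z → Q → C → Y → H costs 51 (by enumerating all 60 distinct tours).
Excess = 63 − 51 = 12.

Excess over optimum: 12 min.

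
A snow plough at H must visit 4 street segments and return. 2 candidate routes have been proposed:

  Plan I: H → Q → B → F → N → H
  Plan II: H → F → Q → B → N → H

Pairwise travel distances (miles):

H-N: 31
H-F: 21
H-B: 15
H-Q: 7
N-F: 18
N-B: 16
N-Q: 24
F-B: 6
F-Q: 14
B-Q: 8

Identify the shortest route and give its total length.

Shortest is Plan I, total 70 miles.

Plan I: 7 + 8 + 6 + 18 + 31 = 70
Plan II: 21 + 14 + 8 + 16 + 31 = 90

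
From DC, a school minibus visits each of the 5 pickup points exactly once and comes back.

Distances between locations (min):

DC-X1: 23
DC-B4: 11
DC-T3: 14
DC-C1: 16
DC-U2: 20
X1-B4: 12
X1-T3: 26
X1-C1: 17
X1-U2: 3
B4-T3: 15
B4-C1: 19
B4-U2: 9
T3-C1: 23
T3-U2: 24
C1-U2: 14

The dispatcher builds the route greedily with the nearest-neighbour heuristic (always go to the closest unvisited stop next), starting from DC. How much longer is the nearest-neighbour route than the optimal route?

Excess over optimum: 3 min.

DC: B4=11, T3=14, C1=16, U2=20, X1=23 ⇒ B4
B4: U2=9, X1=12, T3=15, C1=19 ⇒ U2
U2: X1=3, C1=14, T3=24 ⇒ X1
X1: C1=17, T3=26 ⇒ C1
C1: T3=23 ⇒ T3
NN route DC → B4 → U2 → X1 → C1 → T3 → DC costs 77.
Optimal: DC → T3 → B4 → X1 → U2 → C1 → DC costs 74 (by enumerating all 60 distinct tours).
Excess = 77 − 74 = 3.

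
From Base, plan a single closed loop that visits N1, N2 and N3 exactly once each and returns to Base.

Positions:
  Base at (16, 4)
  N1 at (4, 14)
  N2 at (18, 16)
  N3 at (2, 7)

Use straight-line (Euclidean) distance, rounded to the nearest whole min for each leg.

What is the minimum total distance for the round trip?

Base→N1→N2→N3→Base: 16+14+18+14 = 62
Base→N1→N3→N2→Base: 16+7+18+12 = 53
Base→N2→N1→N3→Base: 12+14+7+14 = 47
The minimum is 47.
One optimal route: Base → N2 → N1 → N3 → Base (or its reverse).

47 min — the shortest possible round trip.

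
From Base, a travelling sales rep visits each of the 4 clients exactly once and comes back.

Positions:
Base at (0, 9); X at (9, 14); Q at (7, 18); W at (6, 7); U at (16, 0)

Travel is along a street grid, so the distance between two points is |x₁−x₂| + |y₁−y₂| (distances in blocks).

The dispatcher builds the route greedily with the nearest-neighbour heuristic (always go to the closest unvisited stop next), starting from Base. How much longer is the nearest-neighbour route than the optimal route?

Excess over optimum: 8 blocks.

Base: W=8, X=14, Q=16, U=25 ⇒ W
W: X=10, Q=12, U=17 ⇒ X
X: Q=6, U=21 ⇒ Q
Q: U=27 ⇒ U
NN route Base → W → X → Q → U → Base costs 76.
Optimal: Base → Q → X → U → W → Base costs 68 (by enumerating all 12 distinct tours).
Excess = 76 − 68 = 8.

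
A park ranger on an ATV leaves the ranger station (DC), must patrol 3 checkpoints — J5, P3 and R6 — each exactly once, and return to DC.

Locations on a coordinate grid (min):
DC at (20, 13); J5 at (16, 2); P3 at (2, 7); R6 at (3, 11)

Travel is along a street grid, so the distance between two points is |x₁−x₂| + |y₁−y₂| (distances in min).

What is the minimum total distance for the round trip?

58 min — the shortest possible round trip.

DC → J5 → P3 → R6 → DC: 15+19+5+19 = 58
DC → J5 → R6 → P3 → DC: 15+22+5+24 = 66
DC → P3 → J5 → R6 → DC: 24+19+22+19 = 84
The minimum is 58.
One optimal route: DC → J5 → P3 → R6 → DC (or its reverse).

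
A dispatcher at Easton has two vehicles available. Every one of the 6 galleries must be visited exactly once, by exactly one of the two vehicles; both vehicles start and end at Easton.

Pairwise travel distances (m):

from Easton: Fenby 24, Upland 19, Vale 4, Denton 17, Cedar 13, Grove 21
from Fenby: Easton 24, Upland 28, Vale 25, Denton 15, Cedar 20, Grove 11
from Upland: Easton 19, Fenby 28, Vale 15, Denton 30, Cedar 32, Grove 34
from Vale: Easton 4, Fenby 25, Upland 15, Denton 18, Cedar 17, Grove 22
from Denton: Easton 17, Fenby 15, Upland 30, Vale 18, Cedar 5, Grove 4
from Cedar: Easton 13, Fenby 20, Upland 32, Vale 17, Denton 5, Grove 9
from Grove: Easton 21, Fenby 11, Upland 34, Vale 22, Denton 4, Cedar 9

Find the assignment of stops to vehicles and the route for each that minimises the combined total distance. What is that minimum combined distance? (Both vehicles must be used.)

Check every non-empty split of the stops between the two vehicles; for each half take its own optimal tour:
  {Fenby} + {Upland, Vale, Denton, Cedar, Grove}: 48 + 75 = 123
  {Upland} + {Fenby, Vale, Denton, Cedar, Grove}: 38 + 62 = 100
  {Fenby, Upland} + {Vale, Denton, Cedar, Grove}: 71 + 48 = 119
  {Vale} + {Fenby, Upland, Denton, Cedar, Grove}: 8 + 80 = 88
  {Fenby, Vale} + {Upland, Denton, Cedar, Grove}: 53 + 75 = 128
  {Upland, Vale} + {Fenby, Denton, Cedar, Grove}: 38 + 57 = 95
  … (31 splits in total)
Best: vehicle 1 Easton → Vale → Easton = 8; vehicle 2 Easton → Upland → Fenby → Grove → Denton → Cedar → Easton = 80; combined 88.

Minimum combined distance: 88 m.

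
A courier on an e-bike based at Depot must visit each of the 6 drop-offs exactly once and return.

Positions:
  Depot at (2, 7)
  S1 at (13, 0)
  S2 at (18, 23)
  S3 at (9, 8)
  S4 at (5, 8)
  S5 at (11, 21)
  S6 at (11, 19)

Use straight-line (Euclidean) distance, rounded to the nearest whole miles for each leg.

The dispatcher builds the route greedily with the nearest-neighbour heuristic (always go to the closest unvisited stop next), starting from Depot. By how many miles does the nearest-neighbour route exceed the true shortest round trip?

The nearest-neighbour route is 3 miles longer than optimal.

Depot: S4=3, S3=7, S1=13, S6=15, S5=17, S2=23 ⇒ S4
S4: S3=4, S1=11, S6=13, S5=14, S2=20 ⇒ S3
S3: S1=9, S6=11, S5=13, S2=17 ⇒ S1
S1: S6=19, S5=21, S2=24 ⇒ S6
S6: S5=2, S2=8 ⇒ S5
S5: S2=7 ⇒ S2
NN route Depot → S4 → S3 → S1 → S6 → S5 → S2 → Depot costs 67.
Optimal: Depot → S1 → S2 → S5 → S6 → S3 → S4 → Depot costs 64 (by enumerating all 360 distinct tours).
Excess = 67 − 64 = 3.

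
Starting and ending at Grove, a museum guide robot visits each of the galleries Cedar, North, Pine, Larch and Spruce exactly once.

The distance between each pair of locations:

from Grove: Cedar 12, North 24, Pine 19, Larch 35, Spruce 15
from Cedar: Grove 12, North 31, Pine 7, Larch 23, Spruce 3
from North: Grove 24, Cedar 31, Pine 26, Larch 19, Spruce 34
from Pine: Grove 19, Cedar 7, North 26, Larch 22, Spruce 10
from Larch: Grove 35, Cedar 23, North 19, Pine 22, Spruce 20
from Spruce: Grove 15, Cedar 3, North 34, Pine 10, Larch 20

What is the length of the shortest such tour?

There are 60 distinct closed tours to check (reversals are equivalent).
Grove→Cedar→North→Pine→Larch→Spruce→Grove: 12+31+26+22+20+15 = 126
Grove→Cedar→North→Pine→Spruce→Larch→Grove: 12+31+26+10+20+35 = 134
Grove→Cedar→North→Larch→Pine→Spruce→Grove: 12+31+19+22+10+15 = 109
Grove→Cedar→North→Larch→Spruce→Pine→Grove: 12+31+19+20+10+19 = 111
Grove→Cedar→North→Spruce→Pine→Larch→Grove: 12+31+34+10+22+35 = 144
Grove→Cedar→North→Spruce→Larch→Pine→Grove: 12+31+34+20+22+19 = 138
Grove→Cedar→Pine→North→Larch→Spruce→Grove: 12+7+26+19+20+15 = 99
Grove→Cedar→Pine→North→Spruce→Larch→Grove: 12+7+26+34+20+35 = 134
Grove→Cedar→Pine→Larch→North→Spruce→Grove: 12+7+22+19+34+15 = 109
Grove→Cedar→Pine→Larch→Spruce→North→Grove: 12+7+22+20+34+24 = 119
Grove→Cedar→Pine→Spruce→North→Larch→Grove: 12+7+10+34+19+35 = 117
Grove→Cedar→Pine→Spruce→Larch→North→Grove: 12+7+10+20+19+24 = 92
Grove→Cedar→Larch→North→Pine→Spruce→Grove: 12+23+19+26+10+15 = 105
Grove→Cedar→Larch→North→Spruce→Pine→Grove: 12+23+19+34+10+19 = 117
… (46 more)
Grove→Cedar→Spruce→Pine→Larch→North→Grove: 12+3+10+22+19+24 = 90  ← best
The minimum is 90.
One optimal route: Grove → Cedar → Spruce → Pine → Larch → North → Grove (or its reverse).

90 — the shortest possible round trip.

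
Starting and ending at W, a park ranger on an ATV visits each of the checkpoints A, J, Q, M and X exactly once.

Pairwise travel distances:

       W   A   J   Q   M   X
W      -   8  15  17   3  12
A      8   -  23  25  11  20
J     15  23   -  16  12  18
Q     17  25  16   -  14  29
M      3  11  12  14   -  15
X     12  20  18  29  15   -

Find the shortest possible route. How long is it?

There are 60 distinct closed tours to check (reversals are equivalent).
W→A→J→Q→M→X→W: 8+23+16+14+15+12 = 88
W→A→J→Q→X→M→W: 8+23+16+29+15+3 = 94
W→A→J→M→Q→X→W: 8+23+12+14+29+12 = 98
W→A→J→M→X→Q→W: 8+23+12+15+29+17 = 104
W→A→J→X→Q→M→W: 8+23+18+29+14+3 = 95
W→A→J→X→M→Q→W: 8+23+18+15+14+17 = 95
W→A→Q→J→M→X→W: 8+25+16+12+15+12 = 88
W→A→Q→J→X→M→W: 8+25+16+18+15+3 = 85
W→A→Q→M→J→X→W: 8+25+14+12+18+12 = 89
W→A→Q→M→X→J→W: 8+25+14+15+18+15 = 95
W→A→Q→X→J→M→W: 8+25+29+18+12+3 = 95
W→A→Q→X→M→J→W: 8+25+29+15+12+15 = 104
W→A→M→J→Q→X→W: 8+11+12+16+29+12 = 88
W→A→M→J→X→Q→W: 8+11+12+18+29+17 = 95
… (46 more)
W→A→M→Q→J→X→W: 8+11+14+16+18+12 = 79  ← best
The minimum is 79.
One optimal route: W → A → M → Q → J → X → W (or its reverse).

79 — the shortest possible round trip.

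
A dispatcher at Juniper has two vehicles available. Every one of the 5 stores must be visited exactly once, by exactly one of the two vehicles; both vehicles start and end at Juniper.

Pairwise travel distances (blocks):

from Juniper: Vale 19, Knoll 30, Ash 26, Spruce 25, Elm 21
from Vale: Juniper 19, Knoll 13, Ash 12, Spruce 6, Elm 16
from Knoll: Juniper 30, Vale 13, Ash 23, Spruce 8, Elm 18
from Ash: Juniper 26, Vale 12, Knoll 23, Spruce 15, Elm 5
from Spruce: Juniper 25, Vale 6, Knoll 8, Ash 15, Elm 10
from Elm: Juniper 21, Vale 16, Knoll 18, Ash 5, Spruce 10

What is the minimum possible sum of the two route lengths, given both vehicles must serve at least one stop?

Minimum combined distance: 115 blocks.

Check every non-empty split of the stops between the two vehicles; for each half take its own optimal tour:
  {Vale} + {Knoll, Ash, Spruce, Elm}: 38 + 79 = 117
  {Knoll} + {Vale, Ash, Spruce, Elm}: 60 + 66 = 126
  {Vale, Knoll} + {Ash, Spruce, Elm}: 62 + 66 = 128
  {Ash} + {Vale, Knoll, Spruce, Elm}: 52 + 71 = 123
  {Vale, Ash} + {Knoll, Spruce, Elm}: 57 + 69 = 126
  {Knoll, Ash} + {Vale, Spruce, Elm}: 79 + 56 = 135
  … (15 splits in total)
  {Vale, Knoll, Spruce} + {Ash, Elm}: 63 + 52 = 115  ← best
Best: vehicle 1 Juniper → Vale → Spruce → Knoll → Juniper = 63; vehicle 2 Juniper → Ash → Elm → Juniper = 52; combined 115.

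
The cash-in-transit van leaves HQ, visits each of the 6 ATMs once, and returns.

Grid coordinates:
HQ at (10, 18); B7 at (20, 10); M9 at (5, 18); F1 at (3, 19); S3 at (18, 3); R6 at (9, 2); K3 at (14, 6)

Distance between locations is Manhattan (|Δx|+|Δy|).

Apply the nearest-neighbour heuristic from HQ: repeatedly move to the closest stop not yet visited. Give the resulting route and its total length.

From HQ: distances to unvisited — M9=5, F1=8, K3=16, R6=17, B7=18, S3=23. Nearest is M9 (5).
From M9: distances to unvisited — F1=3, R6=20, K3=21, B7=23, S3=28. Nearest is F1 (3).
From F1: distances to unvisited — R6=23, K3=24, B7=26, S3=31. Nearest is R6 (23).
From R6: distances to unvisited — K3=9, S3=10, B7=19. Nearest is K3 (9).
From K3: distances to unvisited — S3=7, B7=10. Nearest is S3 (7).
From S3: distances to unvisited — B7=9. Nearest is B7 (9).
Return B7→HQ: 18.
Total = 5 + 3 + 23 + 9 + 7 + 9 + 18 = 74.

Nearest-neighbour total = 74; route HQ → M9 → F1 → R6 → K3 → S3 → B7 → HQ.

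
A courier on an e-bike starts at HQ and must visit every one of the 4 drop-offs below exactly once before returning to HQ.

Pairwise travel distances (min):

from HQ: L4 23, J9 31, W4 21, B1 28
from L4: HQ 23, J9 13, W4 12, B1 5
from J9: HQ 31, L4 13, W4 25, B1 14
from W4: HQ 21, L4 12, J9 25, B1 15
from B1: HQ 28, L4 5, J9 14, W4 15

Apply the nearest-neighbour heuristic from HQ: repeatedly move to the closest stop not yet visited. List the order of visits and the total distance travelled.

83 min along HQ → W4 → L4 → B1 → J9 → HQ.

HQ → [W4:21 / L4:23 / B1:28 / J9:31] → W4 (21)
W4 → [L4:12 / B1:15 / J9:25] → L4 (12)
L4 → [B1:5 / J9:13] → B1 (5)
B1 → [J9:14] → J9 (14)
Return J9→HQ: 31.
Total = 21 + 12 + 5 + 14 + 31 = 83.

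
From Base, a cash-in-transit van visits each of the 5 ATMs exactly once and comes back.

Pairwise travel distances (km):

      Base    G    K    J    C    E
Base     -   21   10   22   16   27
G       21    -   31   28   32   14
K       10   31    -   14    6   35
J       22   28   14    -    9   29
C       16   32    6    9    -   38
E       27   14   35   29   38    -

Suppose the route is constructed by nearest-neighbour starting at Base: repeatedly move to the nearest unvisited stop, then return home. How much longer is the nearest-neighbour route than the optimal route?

Excess over optimum: 5 km.

From Base: K=10, C=16, G=21, J=22, E=27 → choose K (10).
From K: C=6, J=14, G=31, E=35 → choose C (6).
From C: J=9, G=32, E=38 → choose J (9).
From J: G=28, E=29 → choose G (28).
From G: E=14 → choose E (14).
NN route Base → K → C → J → G → E → Base costs 94.
Optimal: Base → G → E → J → C → K → Base costs 89 (by enumerating all 60 distinct tours).
Excess = 94 − 89 = 5.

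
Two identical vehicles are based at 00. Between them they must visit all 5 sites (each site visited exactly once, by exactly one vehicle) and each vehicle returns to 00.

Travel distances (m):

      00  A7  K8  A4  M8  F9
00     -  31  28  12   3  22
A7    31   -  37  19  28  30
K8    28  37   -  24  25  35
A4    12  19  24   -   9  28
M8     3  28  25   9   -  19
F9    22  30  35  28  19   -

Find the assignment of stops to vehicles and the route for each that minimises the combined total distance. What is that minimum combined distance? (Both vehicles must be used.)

There are 2^4 − 1 = 15 ways to divide the 5 stops into two non-empty groups. For each, the best each vehicle can do is its own shortest tour through its group:
  {A7} + {K8, A4, M8, F9}: 62 + 93 = 155
  {K8} + {A7, A4, M8, F9}: 56 + 83 = 139
  {A7, K8} + {A4, M8, F9}: 96 + 62 = 158
  {A4} + {A7, K8, M8, F9}: 24 + 117 = 141
  {A7, A4} + {K8, M8, F9}: 62 + 85 = 147
  {K8, A4} + {A7, M8, F9}: 64 + 83 = 147
  … (15 splits in total)
  {M8} + {A7, K8, A4, F9}: 6 + 123 = 129  ← best
Best: vehicle 1 00 → M8 → 00 = 6; vehicle 2 00 → K8 → A4 → A7 → F9 → 00 = 123; combined 129.

129 m — the smallest possible combined total.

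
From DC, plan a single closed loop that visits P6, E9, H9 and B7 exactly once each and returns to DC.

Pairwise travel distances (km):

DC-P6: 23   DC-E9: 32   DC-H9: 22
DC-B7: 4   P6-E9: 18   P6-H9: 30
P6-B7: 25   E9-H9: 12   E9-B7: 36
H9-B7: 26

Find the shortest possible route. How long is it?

Shortest round trip = 81 km.

DC → P6 → E9 → H9 → B7 → DC: 23+18+12+26+4 = 83
DC → P6 → E9 → B7 → H9 → DC: 23+18+36+26+22 = 125
DC → P6 → H9 → E9 → B7 → DC: 23+30+12+36+4 = 105
DC → P6 → H9 → B7 → E9 → DC: 23+30+26+36+32 = 147
DC → P6 → B7 → E9 → H9 → DC: 23+25+36+12+22 = 118
DC → P6 → B7 → H9 → E9 → DC: 23+25+26+12+32 = 118
DC → E9 → P6 → H9 → B7 → DC: 32+18+30+26+4 = 110
DC → E9 → P6 → B7 → H9 → DC: 32+18+25+26+22 = 123
DC → E9 → H9 → P6 → B7 → DC: 32+12+30+25+4 = 103
DC → E9 → B7 → P6 → H9 → DC: 32+36+25+30+22 = 145
DC → H9 → P6 → E9 → B7 → DC: 22+30+18+36+4 = 110
DC → H9 → E9 → P6 → B7 → DC: 22+12+18+25+4 = 81
The minimum is 81.
One optimal route: DC → H9 → E9 → P6 → B7 → DC (or its reverse).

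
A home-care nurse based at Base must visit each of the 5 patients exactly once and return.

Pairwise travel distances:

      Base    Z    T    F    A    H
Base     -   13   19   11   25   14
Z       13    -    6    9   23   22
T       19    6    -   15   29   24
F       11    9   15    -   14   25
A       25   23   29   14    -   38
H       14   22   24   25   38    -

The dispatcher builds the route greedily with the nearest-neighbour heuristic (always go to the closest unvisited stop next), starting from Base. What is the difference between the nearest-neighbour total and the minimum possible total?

Excess over optimum: 21.

Base: F=11, Z=13, H=14, T=19, A=25 ⇒ F
F: Z=9, A=14, T=15, H=25 ⇒ Z
Z: T=6, H=22, A=23 ⇒ T
T: H=24, A=29 ⇒ H
H: A=38 ⇒ A
NN route Base → F → Z → T → H → A → Base costs 113.
Optimal: Base → F → A → Z → T → H → Base costs 92 (by enumerating all 60 distinct tours).
Excess = 113 − 92 = 21.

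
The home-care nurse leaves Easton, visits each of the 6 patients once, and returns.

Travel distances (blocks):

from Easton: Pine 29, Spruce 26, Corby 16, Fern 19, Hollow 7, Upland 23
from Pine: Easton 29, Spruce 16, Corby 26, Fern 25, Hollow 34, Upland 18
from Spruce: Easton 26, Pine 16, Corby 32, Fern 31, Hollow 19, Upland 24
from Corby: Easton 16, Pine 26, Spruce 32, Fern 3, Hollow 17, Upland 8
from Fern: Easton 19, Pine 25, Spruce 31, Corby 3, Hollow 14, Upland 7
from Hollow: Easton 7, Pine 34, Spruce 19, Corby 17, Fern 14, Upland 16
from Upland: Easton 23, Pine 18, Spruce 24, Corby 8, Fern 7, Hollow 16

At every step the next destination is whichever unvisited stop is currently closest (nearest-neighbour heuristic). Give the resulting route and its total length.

From Easton: distances to unvisited — Hollow=7, Corby=16, Fern=19, Upland=23, Spruce=26, Pine=29. Nearest is Hollow (7).
From Hollow: distances to unvisited — Fern=14, Upland=16, Corby=17, Spruce=19, Pine=34. Nearest is Fern (14).
From Fern: distances to unvisited — Corby=3, Upland=7, Pine=25, Spruce=31. Nearest is Corby (3).
From Corby: distances to unvisited — Upland=8, Pine=26, Spruce=32. Nearest is Upland (8).
From Upland: distances to unvisited — Pine=18, Spruce=24. Nearest is Pine (18).
From Pine: distances to unvisited — Spruce=16. Nearest is Spruce (16).
Return Spruce→Easton: 26.
Total = 7 + 14 + 3 + 8 + 18 + 16 + 26 = 92.

92 blocks along Easton → Hollow → Fern → Corby → Upland → Pine → Spruce → Easton.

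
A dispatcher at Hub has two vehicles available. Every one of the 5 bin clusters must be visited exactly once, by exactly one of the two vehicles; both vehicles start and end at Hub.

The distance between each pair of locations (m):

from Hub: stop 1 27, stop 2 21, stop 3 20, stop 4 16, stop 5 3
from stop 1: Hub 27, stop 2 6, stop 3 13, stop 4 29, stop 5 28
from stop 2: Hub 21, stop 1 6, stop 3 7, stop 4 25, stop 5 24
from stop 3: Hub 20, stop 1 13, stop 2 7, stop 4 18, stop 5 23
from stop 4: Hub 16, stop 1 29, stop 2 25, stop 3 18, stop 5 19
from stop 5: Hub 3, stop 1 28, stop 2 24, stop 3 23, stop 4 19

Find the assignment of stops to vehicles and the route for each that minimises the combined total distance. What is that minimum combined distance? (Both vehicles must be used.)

80 m — the smallest possible combined total.

There are 2^4 − 1 = 15 ways to divide the 5 stops into two non-empty groups. For each, the best each vehicle can do is its own shortest tour through its group:
  {stop 1} + {stop 2, stop 3, stop 4, stop 5}: 54 + 68 = 122
  {stop 2} + {stop 1, stop 3, stop 4, stop 5}: 42 + 78 = 120
  {stop 1, stop 2} + {stop 3, stop 4, stop 5}: 54 + 60 = 114
  {stop 3} + {stop 1, stop 2, stop 4, stop 5}: 40 + 78 = 118
  {stop 1, stop 3} + {stop 2, stop 4, stop 5}: 60 + 68 = 128
  {stop 2, stop 3} + {stop 1, stop 4, stop 5}: 48 + 76 = 124
  … (15 splits in total)
  {stop 1, stop 2, stop 3, stop 4} + {stop 5}: 74 + 6 = 80  ← best
Best: vehicle 1 Hub → stop 1 → stop 2 → stop 3 → stop 4 → Hub = 74; vehicle 2 Hub → stop 5 → Hub = 6; combined 80.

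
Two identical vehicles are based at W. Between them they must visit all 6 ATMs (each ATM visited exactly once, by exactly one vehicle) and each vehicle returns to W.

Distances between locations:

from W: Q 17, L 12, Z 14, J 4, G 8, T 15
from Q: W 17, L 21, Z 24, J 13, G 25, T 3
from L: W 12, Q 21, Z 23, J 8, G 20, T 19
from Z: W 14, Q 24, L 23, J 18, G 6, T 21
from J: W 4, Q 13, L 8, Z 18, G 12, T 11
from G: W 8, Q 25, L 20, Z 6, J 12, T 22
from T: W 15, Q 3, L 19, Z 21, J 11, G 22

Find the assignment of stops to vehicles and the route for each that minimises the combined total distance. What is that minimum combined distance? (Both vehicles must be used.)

79 — the smallest possible combined total.

Check every non-empty split of the stops between the two vehicles; for each half take its own optimal tour:
  {Q} + {L, Z, J, G, T}: 34 + 66 = 100
  {L} + {Q, Z, J, G, T}: 24 + 55 = 79
  {Q, L} + {Z, J, G, T}: 50 + 50 = 100
  {Z} + {Q, L, J, G, T}: 28 + 66 = 94
  {Q, Z} + {L, J, G, T}: 55 + 61 = 116
  {L, Z} + {Q, J, G, T}: 49 + 50 = 99
  … (31 splits in total)
Best: vehicle 1 W → L → W = 24; vehicle 2 W → J → Q → T → Z → G → W = 55; combined 79.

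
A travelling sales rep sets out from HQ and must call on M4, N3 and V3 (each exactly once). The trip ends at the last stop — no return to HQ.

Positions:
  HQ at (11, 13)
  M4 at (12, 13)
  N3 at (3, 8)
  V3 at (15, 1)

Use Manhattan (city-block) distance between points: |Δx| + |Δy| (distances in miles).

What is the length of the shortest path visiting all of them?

Minimum one-way distance = 34 miles.

There are 3! = 6 possible orderings.
HQ→M4→N3→V3: 1+14+19 = 34
HQ→M4→V3→N3: 1+15+19 = 35
HQ→N3→M4→V3: 13+14+15 = 42
HQ→N3→V3→M4: 13+19+15 = 47
HQ→V3→M4→N3: 16+15+14 = 45
HQ→V3→N3→M4: 16+19+14 = 49
The minimum is 34.
One shortest path: HQ → M4 → N3 → V3.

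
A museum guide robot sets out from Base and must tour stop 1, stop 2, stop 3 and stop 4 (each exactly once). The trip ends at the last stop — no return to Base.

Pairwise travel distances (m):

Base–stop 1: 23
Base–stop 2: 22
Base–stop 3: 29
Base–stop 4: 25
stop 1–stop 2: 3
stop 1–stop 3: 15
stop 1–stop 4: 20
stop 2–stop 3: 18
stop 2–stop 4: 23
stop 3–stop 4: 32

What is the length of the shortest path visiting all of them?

There are 4! = 24 possible orderings.
Base → stop 1 → stop 2 → stop 3 → stop 4: 23+3+18+32 = 76
Base → stop 1 → stop 2 → stop 4 → stop 3: 23+3+23+32 = 81
Base → stop 1 → stop 3 → stop 2 → stop 4: 23+15+18+23 = 79
Base → stop 1 → stop 3 → stop 4 → stop 2: 23+15+32+23 = 93
Base → stop 1 → stop 4 → stop 2 → stop 3: 23+20+23+18 = 84
Base → stop 1 → stop 4 → stop 3 → stop 2: 23+20+32+18 = 93
Base → stop 2 → stop 1 → stop 3 → stop 4: 22+3+15+32 = 72
Base → stop 2 → stop 1 → stop 4 → stop 3: 22+3+20+32 = 77
Base → stop 2 → stop 3 → stop 1 → stop 4: 22+18+15+20 = 75
Base → stop 2 → stop 3 → stop 4 → stop 1: 22+18+32+20 = 92
Base → stop 2 → stop 4 → stop 1 → stop 3: 22+23+20+15 = 80
Base → stop 2 → stop 4 → stop 3 → stop 1: 22+23+32+15 = 92
Base → stop 3 → stop 1 → stop 2 → stop 4: 29+15+3+23 = 70
Base → stop 3 → stop 1 → stop 4 → stop 2: 29+15+20+23 = 87
… (10 more)
Base → stop 4 → stop 1 → stop 2 → stop 3: 25+20+3+18 = 66  ← best
The minimum is 66.
One shortest path: Base → stop 4 → stop 1 → stop 2 → stop 3.

Minimum one-way distance = 66 m.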